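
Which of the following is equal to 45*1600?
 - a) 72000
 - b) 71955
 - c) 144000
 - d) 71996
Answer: a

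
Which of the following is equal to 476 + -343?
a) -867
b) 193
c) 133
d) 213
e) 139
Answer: c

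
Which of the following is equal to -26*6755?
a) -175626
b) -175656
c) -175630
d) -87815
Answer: c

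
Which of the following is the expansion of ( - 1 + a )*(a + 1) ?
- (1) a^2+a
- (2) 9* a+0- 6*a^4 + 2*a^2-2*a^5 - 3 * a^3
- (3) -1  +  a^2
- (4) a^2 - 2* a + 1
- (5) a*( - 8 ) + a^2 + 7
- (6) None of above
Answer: 3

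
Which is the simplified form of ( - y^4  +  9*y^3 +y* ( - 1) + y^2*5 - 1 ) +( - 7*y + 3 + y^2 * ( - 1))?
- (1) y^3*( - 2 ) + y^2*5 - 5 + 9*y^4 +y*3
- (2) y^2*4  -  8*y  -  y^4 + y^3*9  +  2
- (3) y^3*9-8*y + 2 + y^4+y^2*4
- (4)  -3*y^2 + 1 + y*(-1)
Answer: 2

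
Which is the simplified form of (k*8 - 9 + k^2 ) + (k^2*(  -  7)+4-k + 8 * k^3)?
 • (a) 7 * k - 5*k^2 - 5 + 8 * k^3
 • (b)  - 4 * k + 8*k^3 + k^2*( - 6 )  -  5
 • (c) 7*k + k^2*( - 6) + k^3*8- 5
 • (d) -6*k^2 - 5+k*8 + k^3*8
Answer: c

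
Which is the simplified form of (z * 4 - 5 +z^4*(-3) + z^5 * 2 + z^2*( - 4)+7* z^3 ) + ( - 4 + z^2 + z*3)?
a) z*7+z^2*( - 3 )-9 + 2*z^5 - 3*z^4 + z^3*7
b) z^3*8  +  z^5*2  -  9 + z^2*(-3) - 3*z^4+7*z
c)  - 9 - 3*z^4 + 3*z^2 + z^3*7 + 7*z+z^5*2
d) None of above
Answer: a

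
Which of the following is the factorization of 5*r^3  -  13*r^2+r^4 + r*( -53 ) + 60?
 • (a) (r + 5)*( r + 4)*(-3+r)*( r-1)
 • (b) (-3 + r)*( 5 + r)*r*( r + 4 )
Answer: a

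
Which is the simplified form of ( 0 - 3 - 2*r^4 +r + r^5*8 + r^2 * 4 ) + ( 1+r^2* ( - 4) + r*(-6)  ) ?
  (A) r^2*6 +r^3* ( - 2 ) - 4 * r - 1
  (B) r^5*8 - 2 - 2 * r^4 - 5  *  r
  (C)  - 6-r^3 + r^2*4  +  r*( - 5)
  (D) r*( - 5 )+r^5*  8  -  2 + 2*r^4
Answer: B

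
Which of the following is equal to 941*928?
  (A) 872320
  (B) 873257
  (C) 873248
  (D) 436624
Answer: C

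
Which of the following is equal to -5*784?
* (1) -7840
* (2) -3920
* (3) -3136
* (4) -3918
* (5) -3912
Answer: 2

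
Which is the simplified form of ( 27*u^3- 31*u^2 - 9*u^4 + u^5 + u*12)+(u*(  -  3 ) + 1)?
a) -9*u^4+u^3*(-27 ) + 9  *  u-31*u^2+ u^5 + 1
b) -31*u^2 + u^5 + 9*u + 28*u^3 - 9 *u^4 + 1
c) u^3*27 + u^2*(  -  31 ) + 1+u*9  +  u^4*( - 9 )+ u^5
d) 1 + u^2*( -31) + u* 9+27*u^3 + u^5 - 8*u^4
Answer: c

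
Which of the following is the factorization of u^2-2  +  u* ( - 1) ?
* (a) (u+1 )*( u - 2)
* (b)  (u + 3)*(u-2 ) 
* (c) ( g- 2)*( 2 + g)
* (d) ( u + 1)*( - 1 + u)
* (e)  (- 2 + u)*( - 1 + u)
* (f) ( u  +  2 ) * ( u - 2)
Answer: a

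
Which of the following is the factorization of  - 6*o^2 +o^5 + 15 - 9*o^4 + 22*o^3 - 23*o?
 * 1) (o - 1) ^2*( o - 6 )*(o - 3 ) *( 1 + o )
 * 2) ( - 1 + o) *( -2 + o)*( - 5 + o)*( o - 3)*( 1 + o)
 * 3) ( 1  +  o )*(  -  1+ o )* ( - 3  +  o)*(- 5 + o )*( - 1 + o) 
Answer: 3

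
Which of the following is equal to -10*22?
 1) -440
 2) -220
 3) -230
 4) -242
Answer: 2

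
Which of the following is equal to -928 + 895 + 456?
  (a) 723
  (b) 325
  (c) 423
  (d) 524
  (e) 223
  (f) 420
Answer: c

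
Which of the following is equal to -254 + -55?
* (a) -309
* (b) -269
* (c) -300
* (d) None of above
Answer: a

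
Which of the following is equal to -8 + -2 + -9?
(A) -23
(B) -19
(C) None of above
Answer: B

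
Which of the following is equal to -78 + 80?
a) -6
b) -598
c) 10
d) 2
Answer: d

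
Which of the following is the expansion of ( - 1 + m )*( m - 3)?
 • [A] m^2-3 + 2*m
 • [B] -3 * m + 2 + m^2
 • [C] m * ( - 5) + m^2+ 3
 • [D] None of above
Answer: D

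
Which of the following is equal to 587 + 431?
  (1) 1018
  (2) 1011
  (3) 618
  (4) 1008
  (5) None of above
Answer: 1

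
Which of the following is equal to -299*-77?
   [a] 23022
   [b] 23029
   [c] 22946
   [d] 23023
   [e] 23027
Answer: d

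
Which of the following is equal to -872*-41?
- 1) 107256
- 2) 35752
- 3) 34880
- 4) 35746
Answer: 2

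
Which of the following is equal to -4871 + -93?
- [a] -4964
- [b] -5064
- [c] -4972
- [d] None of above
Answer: a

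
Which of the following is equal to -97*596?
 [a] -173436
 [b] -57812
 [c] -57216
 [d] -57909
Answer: b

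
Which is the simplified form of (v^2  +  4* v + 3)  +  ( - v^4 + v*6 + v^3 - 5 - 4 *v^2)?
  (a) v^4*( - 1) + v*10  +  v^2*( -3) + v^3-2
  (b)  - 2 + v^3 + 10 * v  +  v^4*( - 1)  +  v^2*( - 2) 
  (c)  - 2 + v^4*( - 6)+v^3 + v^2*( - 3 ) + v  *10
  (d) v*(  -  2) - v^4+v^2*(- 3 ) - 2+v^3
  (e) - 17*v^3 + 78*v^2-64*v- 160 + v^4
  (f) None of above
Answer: a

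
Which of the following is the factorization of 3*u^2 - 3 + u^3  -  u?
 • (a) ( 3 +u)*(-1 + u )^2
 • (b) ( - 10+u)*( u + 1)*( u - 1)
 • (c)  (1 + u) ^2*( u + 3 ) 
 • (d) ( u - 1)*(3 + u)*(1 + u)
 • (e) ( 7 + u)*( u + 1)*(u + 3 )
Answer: d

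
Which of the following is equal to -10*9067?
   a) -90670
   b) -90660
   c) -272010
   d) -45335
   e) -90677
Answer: a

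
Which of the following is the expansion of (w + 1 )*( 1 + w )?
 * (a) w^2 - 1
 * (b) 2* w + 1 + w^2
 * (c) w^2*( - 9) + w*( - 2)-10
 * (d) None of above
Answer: b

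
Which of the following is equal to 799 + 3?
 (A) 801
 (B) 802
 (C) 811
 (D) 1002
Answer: B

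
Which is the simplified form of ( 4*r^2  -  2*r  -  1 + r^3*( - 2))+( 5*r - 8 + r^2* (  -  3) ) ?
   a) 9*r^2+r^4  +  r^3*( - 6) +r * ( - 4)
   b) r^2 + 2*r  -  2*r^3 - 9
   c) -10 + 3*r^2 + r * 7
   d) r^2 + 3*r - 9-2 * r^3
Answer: d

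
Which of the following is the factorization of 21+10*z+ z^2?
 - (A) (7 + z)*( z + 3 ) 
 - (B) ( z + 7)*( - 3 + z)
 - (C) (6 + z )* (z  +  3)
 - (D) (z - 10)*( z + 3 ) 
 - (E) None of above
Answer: A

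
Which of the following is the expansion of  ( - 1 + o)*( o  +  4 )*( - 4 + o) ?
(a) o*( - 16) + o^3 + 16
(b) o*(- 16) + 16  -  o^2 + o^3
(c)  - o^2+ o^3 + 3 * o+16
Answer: b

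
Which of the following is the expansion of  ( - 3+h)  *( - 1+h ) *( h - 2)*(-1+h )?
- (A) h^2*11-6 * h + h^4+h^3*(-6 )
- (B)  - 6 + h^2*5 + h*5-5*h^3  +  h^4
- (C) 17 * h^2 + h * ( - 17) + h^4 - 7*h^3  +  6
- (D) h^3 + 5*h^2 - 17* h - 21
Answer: C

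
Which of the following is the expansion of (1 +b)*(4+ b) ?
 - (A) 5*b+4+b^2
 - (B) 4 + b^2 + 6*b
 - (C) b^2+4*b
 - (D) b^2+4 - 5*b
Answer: A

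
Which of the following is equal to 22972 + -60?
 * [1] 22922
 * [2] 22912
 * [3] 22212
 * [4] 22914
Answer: 2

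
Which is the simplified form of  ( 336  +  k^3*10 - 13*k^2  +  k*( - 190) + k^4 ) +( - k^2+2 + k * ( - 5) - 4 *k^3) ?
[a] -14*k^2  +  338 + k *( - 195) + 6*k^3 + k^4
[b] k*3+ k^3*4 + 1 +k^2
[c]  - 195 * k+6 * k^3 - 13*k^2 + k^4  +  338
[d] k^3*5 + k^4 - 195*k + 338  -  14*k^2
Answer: a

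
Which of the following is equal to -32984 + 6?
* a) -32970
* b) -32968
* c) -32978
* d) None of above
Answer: c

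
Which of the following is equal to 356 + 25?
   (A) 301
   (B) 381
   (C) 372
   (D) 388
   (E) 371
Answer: B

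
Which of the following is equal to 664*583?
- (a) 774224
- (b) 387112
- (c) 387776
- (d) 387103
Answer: b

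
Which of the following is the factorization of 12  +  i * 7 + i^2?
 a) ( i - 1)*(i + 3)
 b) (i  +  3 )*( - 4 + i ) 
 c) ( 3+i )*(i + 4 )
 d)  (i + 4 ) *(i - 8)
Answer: c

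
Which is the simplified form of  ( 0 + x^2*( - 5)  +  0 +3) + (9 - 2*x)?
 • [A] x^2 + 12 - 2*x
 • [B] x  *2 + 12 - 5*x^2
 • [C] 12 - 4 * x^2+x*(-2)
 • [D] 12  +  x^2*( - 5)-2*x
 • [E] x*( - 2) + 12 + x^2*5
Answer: D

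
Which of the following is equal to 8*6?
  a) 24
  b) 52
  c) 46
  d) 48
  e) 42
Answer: d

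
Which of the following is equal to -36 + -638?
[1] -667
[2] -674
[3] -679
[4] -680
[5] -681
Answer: 2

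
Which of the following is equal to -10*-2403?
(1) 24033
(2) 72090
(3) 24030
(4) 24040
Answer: 3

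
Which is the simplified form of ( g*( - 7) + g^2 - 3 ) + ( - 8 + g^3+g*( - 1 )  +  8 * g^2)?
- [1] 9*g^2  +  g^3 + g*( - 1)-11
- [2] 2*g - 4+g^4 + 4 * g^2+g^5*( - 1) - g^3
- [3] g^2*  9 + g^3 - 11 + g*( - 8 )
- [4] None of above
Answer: 3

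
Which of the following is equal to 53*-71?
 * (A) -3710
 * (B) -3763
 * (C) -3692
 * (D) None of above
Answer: B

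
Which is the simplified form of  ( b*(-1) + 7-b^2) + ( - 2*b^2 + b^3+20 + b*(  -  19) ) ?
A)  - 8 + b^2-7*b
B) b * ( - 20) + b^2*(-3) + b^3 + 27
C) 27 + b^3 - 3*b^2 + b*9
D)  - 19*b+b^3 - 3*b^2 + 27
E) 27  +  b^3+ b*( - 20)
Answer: B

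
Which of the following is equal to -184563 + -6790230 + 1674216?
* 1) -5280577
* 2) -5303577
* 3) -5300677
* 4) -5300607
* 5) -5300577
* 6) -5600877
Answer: 5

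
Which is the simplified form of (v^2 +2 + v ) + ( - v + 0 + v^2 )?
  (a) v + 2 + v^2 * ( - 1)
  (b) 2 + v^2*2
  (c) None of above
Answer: b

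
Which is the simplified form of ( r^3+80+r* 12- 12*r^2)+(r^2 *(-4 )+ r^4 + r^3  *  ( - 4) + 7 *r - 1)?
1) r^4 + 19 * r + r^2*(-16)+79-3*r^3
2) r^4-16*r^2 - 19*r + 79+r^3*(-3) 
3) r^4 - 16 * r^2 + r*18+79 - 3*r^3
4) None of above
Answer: 1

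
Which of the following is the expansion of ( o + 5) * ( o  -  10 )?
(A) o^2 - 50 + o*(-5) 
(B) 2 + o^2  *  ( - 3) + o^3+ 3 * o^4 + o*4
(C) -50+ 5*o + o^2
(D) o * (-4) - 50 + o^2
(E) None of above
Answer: A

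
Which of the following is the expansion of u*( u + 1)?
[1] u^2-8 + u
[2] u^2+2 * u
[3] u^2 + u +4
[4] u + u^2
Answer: 4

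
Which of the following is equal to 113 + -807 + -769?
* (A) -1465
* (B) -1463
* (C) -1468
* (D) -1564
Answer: B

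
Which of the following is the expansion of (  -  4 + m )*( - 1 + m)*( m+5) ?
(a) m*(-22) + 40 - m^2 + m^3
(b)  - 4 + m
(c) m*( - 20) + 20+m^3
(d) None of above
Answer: d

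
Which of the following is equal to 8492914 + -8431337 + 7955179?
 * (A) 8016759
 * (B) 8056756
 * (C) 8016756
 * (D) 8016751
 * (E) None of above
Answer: C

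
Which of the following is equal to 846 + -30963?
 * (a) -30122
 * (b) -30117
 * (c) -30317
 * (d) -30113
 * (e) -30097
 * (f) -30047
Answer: b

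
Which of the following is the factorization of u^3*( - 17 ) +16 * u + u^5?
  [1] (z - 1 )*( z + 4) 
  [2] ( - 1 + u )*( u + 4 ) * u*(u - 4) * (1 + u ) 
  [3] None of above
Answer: 2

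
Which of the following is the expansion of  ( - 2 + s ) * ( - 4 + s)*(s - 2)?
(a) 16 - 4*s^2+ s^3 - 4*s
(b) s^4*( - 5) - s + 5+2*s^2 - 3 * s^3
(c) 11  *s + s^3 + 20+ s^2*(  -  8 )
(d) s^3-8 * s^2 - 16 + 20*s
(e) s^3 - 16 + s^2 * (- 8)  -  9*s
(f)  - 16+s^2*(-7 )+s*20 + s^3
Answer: d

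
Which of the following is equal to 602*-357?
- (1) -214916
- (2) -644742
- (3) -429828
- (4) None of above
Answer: 4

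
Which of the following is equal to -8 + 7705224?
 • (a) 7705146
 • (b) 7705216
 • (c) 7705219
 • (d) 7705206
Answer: b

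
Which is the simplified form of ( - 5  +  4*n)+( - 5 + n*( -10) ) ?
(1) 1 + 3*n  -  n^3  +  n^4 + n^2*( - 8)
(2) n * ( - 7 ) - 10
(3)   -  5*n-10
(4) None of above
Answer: 4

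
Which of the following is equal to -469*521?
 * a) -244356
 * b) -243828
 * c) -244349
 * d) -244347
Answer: c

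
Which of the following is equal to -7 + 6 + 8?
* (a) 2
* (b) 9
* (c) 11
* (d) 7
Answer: d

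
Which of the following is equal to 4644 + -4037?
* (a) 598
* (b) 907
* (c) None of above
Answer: c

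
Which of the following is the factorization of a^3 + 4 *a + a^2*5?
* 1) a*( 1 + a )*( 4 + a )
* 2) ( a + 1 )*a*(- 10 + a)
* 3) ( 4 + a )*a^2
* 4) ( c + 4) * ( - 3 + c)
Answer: 1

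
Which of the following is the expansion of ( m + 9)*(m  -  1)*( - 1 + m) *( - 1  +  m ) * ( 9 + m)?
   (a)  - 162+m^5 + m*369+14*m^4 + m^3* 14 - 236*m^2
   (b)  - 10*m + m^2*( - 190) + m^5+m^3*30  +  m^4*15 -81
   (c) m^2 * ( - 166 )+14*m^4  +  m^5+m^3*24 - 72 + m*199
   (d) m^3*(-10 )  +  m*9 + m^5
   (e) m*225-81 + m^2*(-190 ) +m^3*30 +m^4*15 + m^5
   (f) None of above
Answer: e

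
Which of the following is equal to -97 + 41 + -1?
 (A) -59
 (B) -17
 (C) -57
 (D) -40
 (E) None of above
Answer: C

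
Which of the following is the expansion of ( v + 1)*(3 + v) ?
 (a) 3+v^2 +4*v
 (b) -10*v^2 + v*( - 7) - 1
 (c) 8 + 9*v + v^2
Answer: a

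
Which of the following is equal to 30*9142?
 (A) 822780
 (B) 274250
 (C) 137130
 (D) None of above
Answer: D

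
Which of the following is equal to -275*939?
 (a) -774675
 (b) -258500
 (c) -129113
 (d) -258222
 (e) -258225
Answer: e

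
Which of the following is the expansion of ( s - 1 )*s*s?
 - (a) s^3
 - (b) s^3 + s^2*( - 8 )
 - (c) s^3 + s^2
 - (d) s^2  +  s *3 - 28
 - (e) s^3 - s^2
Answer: e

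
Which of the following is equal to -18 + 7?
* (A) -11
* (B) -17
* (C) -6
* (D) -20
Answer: A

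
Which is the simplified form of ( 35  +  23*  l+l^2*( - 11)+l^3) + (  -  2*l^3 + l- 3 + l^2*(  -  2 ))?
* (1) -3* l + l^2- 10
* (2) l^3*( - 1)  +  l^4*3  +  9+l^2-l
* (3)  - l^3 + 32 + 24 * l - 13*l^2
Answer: 3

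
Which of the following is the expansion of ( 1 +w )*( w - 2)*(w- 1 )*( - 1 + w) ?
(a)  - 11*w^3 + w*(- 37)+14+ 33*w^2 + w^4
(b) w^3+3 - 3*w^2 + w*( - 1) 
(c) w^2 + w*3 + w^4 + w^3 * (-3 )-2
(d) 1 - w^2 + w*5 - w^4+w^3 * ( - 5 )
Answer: c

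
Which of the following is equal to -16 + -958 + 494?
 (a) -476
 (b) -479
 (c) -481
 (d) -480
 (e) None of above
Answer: d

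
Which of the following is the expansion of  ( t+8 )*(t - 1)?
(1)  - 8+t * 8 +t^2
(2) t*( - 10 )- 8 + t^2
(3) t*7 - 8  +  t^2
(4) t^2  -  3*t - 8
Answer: 3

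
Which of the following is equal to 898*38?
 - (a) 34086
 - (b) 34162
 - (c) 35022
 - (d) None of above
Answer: d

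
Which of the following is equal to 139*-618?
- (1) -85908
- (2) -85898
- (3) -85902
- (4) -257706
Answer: 3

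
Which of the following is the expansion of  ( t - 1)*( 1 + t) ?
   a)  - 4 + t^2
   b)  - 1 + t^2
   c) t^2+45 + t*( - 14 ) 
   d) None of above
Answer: b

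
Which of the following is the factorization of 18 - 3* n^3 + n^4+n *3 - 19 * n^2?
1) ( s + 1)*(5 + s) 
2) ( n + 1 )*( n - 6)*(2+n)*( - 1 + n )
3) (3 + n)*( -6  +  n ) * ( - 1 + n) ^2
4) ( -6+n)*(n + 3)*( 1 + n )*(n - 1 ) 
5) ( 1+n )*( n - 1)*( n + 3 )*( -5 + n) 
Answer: 4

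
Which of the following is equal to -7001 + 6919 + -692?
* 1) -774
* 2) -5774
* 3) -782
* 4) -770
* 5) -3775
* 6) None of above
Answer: 1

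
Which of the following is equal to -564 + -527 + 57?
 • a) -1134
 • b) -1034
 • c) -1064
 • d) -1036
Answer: b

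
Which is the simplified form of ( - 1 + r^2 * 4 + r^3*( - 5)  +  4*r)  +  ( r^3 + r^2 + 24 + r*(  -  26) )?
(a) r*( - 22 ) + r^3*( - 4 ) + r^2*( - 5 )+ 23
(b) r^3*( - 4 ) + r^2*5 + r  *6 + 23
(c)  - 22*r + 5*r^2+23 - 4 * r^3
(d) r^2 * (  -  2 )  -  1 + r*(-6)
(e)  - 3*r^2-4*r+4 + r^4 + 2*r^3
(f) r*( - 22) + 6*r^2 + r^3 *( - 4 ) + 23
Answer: c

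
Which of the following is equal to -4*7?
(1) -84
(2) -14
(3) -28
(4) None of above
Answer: 3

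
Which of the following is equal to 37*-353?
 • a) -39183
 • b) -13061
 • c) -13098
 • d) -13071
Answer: b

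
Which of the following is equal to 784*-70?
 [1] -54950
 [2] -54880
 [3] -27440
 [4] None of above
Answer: 2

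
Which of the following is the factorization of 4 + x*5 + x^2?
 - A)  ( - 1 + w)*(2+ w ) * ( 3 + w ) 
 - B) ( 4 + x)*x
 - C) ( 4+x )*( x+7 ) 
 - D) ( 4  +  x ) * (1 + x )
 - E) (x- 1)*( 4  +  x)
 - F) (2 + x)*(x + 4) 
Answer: D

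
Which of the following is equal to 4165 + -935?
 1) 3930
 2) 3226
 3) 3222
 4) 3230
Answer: 4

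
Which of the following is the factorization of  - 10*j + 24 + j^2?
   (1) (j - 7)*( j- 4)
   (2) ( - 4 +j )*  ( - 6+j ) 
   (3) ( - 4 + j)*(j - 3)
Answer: 2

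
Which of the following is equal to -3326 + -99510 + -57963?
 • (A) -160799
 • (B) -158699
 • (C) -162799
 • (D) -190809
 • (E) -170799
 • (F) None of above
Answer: A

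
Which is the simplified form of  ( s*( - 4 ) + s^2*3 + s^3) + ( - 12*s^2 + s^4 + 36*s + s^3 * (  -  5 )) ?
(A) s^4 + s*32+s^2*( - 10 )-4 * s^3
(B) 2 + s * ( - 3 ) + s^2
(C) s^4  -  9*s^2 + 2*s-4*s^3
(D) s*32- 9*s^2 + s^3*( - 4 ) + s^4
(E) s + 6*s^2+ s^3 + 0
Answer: D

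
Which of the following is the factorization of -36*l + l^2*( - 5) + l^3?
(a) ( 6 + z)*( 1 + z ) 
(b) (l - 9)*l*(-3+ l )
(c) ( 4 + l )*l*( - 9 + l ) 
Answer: c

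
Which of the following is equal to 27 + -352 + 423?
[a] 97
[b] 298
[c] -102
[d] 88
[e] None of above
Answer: e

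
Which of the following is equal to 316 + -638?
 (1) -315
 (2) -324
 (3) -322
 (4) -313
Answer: 3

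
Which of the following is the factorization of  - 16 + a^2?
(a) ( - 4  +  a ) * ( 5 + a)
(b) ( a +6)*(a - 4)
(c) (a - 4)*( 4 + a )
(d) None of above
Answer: c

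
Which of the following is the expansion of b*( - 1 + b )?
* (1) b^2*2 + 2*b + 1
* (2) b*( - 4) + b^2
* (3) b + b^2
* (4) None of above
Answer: 4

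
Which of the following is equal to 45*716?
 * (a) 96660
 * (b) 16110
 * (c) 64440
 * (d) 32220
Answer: d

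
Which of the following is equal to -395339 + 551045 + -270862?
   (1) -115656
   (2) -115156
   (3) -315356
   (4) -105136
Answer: 2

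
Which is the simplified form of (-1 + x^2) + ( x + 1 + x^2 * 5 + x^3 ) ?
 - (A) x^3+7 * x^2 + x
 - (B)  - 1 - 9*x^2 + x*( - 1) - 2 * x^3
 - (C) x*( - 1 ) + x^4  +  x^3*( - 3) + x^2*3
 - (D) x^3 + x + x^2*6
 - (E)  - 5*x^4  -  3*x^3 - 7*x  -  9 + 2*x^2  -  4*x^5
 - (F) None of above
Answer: D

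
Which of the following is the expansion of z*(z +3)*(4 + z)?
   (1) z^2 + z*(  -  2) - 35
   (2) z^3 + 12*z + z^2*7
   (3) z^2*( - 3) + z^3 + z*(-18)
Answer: 2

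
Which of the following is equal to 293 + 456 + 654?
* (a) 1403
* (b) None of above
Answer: a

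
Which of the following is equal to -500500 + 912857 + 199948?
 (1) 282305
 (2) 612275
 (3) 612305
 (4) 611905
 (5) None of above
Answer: 3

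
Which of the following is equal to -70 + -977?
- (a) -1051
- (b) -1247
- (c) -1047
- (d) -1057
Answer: c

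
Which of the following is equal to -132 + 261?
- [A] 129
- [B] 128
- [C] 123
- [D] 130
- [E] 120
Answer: A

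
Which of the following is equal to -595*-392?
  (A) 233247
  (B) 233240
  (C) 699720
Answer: B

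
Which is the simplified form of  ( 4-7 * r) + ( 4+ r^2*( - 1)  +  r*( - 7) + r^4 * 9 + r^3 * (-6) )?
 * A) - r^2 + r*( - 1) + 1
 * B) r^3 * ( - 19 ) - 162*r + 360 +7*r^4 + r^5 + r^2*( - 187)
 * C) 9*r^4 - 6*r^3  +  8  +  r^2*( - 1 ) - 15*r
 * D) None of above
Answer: D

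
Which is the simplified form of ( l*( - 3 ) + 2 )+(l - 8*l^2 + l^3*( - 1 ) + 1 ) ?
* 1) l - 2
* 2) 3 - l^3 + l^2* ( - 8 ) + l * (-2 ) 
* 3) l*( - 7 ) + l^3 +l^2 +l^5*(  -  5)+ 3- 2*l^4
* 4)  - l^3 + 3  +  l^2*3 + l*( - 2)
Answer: 2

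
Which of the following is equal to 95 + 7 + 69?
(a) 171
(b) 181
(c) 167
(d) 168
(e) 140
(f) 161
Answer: a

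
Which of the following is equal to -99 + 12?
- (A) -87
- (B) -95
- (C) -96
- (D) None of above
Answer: A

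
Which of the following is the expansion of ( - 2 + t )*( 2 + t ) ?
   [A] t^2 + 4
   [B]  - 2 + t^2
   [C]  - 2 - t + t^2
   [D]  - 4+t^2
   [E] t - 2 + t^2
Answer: D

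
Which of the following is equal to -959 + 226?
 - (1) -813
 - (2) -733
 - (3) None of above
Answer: 2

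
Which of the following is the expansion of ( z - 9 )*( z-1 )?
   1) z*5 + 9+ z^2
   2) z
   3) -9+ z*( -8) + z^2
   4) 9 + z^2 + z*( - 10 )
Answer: 4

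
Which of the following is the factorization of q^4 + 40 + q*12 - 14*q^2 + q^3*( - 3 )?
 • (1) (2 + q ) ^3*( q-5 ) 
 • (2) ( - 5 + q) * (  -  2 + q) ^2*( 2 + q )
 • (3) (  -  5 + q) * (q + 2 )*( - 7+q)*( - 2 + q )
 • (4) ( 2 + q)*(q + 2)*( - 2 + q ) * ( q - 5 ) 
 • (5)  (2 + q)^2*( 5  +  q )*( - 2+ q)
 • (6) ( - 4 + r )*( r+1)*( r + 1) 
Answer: 4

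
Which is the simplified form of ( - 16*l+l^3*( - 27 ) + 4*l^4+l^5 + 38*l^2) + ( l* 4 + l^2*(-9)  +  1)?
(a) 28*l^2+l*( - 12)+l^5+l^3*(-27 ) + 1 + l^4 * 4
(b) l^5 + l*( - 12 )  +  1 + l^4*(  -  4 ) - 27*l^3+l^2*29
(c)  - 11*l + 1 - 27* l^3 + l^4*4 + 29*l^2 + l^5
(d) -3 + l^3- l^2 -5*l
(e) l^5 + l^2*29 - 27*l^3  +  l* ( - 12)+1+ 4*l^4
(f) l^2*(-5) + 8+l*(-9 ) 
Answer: e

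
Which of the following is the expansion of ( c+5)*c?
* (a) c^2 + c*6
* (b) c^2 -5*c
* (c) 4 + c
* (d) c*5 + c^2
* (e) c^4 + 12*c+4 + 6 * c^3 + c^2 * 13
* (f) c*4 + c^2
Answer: d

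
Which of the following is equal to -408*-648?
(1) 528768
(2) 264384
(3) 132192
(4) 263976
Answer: 2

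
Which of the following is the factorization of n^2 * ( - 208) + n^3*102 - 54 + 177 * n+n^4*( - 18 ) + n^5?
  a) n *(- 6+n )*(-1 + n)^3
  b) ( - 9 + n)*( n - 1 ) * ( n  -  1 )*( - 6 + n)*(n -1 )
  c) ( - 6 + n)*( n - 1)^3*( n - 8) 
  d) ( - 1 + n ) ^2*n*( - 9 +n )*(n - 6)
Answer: b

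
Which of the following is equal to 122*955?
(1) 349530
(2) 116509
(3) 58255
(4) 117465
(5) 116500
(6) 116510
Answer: 6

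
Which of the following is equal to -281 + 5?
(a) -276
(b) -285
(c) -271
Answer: a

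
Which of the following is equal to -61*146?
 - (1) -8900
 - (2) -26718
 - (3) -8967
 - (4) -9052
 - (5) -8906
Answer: 5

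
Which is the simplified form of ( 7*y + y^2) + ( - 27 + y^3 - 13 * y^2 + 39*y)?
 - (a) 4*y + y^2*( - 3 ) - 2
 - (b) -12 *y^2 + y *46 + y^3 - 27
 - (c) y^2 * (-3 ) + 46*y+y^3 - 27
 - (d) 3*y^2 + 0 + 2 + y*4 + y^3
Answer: b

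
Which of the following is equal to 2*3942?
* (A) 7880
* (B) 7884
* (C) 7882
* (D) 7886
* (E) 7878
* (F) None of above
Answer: B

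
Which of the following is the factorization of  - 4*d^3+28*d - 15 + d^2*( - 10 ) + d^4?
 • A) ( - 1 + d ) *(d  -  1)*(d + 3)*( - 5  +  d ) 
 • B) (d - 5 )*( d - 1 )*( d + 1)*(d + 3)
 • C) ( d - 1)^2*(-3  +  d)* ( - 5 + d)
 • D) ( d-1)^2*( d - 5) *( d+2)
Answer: A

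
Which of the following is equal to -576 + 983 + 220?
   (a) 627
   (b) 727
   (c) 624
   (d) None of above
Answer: a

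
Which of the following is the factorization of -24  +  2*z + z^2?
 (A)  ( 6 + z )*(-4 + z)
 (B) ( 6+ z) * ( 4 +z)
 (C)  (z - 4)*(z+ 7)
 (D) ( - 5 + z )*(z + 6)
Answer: A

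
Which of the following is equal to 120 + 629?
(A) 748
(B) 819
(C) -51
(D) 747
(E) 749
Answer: E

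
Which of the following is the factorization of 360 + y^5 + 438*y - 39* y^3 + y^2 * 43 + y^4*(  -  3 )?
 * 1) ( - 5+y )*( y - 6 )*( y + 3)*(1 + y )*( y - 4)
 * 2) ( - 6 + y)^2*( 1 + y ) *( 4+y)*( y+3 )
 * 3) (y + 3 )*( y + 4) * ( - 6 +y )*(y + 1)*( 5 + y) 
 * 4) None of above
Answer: 4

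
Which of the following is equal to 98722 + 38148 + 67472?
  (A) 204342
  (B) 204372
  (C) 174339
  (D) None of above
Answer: A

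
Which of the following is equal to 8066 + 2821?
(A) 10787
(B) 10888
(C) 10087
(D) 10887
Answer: D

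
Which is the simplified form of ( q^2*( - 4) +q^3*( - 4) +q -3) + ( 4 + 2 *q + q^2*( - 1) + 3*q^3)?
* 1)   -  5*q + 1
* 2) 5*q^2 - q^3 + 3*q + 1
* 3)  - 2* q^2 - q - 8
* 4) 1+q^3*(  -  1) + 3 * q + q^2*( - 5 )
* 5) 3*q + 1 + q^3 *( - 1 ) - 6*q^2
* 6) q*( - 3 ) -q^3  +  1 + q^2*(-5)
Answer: 4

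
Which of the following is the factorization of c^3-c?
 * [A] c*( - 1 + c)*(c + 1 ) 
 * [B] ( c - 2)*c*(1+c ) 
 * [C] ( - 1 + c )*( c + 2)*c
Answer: A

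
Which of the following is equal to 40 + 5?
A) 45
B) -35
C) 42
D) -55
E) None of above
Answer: A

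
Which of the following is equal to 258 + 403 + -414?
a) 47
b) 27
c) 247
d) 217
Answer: c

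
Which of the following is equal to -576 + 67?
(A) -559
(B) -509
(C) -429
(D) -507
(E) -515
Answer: B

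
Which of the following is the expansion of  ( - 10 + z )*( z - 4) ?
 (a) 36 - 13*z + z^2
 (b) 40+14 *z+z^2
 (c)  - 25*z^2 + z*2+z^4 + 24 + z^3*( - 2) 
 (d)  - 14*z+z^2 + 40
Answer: d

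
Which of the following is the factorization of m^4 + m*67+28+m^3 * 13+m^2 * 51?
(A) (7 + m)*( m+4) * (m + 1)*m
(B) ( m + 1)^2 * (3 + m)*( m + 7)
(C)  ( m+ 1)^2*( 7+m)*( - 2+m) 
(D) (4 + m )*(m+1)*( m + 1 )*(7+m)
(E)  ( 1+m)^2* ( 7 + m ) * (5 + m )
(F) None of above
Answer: D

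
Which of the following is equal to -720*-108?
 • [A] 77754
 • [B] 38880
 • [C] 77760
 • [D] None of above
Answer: C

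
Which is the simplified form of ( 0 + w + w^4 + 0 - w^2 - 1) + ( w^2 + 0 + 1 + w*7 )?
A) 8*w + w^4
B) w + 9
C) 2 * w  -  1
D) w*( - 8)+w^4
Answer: A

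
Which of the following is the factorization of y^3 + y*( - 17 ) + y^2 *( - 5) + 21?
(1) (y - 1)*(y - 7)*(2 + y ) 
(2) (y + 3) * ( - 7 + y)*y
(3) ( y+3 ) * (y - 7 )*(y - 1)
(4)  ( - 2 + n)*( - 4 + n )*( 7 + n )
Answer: 3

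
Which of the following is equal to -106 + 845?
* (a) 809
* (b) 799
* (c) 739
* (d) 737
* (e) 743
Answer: c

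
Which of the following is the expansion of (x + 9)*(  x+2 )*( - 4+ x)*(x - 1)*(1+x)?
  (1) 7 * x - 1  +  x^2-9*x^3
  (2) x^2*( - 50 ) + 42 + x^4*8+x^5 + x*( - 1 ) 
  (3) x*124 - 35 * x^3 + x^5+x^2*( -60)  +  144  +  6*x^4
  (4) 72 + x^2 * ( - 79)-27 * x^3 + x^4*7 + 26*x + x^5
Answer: 4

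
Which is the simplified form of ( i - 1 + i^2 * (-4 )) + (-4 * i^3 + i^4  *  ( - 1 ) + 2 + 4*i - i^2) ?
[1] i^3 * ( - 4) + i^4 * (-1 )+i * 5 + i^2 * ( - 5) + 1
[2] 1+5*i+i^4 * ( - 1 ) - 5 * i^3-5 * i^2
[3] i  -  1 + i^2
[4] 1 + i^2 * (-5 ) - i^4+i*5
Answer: 1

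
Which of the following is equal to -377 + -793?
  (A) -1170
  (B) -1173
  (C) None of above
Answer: A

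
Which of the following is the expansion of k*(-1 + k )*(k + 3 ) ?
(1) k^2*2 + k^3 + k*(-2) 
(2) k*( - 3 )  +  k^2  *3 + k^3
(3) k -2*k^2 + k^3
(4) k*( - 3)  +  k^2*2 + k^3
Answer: 4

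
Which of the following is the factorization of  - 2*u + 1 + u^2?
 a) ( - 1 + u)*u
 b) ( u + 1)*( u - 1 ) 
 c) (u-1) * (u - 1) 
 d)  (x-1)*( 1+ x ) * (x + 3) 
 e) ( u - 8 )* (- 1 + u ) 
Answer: c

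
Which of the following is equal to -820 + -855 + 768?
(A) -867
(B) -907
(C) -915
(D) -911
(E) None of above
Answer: B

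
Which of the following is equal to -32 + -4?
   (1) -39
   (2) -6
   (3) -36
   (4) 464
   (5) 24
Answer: 3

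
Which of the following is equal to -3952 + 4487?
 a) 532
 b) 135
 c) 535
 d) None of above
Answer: c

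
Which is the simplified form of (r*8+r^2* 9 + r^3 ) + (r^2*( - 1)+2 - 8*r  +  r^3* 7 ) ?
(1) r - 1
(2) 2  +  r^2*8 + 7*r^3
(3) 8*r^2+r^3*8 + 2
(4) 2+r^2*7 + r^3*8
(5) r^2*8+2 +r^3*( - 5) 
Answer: 3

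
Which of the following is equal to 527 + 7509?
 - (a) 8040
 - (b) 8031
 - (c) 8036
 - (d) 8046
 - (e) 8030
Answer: c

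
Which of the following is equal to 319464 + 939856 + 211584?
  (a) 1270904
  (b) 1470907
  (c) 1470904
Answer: c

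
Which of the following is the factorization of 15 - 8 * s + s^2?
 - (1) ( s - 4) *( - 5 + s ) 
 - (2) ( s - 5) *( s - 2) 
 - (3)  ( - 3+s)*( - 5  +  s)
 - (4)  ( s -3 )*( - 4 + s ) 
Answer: 3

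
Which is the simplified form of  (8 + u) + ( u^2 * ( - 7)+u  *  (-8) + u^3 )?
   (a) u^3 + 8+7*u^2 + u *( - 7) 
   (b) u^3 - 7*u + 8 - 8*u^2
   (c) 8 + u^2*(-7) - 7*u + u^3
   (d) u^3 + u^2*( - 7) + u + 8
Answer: c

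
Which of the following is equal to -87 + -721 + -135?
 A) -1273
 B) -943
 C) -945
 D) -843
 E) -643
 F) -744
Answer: B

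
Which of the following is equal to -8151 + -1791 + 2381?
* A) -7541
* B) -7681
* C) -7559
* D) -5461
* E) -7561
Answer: E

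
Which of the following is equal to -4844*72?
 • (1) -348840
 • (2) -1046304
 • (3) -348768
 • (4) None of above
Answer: 3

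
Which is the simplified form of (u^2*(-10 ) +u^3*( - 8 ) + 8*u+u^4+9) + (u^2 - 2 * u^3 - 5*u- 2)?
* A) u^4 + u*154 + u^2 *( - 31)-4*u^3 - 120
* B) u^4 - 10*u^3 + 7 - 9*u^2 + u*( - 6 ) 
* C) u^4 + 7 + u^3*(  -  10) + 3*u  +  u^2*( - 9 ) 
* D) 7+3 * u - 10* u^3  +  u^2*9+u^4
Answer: C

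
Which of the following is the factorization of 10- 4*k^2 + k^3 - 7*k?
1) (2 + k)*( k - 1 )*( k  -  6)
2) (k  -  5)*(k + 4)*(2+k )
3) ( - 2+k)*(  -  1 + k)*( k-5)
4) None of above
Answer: 4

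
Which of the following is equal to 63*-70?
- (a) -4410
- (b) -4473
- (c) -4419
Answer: a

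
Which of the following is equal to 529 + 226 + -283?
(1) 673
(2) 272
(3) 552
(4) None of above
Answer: 4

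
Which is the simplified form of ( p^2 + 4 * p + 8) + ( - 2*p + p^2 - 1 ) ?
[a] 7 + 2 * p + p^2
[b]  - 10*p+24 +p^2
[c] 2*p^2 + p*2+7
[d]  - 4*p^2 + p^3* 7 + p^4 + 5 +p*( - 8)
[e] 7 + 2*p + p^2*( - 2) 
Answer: c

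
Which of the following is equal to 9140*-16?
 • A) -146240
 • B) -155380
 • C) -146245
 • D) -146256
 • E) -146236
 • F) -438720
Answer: A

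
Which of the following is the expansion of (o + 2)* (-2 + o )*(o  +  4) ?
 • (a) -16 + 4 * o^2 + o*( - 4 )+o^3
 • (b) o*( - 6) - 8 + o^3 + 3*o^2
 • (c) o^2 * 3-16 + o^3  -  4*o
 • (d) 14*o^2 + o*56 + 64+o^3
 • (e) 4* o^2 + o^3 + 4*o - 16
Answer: a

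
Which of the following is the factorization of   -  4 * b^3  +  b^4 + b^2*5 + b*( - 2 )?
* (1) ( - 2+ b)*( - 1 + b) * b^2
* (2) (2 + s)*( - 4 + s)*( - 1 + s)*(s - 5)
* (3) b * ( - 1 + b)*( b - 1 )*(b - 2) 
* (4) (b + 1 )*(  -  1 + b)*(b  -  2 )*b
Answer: 3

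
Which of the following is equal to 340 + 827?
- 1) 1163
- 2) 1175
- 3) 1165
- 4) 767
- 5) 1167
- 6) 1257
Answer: 5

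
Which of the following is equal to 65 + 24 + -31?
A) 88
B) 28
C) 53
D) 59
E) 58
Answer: E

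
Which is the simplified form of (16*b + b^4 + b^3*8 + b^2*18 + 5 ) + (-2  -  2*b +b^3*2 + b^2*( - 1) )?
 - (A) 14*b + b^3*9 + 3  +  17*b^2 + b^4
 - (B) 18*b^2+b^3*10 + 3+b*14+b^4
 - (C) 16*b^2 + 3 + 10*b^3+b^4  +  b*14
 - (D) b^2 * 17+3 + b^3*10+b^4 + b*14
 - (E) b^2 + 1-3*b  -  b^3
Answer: D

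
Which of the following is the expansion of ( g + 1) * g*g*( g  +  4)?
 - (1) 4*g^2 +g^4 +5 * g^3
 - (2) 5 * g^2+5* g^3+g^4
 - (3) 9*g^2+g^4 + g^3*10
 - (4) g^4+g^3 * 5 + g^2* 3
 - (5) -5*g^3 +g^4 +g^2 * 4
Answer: 1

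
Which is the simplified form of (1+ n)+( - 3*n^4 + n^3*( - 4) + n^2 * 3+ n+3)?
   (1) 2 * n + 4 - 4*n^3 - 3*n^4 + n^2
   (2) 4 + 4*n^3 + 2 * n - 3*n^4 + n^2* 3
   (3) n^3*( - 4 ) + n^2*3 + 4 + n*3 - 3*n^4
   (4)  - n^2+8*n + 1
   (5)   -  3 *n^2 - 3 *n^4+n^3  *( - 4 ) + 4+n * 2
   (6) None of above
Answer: 6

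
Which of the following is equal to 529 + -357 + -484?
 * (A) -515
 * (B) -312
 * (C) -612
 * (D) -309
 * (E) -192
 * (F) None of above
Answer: B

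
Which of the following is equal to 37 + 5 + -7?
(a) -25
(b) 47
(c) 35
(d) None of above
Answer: c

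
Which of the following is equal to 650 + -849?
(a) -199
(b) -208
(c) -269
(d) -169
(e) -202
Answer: a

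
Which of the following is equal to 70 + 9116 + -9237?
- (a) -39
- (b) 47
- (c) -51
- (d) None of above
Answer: c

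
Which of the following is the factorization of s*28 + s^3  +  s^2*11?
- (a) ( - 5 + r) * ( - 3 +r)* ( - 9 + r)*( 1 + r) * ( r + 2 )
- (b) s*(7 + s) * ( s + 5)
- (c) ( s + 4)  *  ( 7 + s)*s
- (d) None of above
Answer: c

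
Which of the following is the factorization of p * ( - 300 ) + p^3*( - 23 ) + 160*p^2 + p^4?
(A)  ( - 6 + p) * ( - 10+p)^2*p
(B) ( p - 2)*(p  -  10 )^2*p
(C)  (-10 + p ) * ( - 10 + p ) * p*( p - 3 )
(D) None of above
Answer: C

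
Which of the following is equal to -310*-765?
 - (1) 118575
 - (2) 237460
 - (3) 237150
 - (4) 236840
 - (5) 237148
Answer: 3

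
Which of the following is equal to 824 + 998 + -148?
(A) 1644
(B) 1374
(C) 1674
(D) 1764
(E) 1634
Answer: C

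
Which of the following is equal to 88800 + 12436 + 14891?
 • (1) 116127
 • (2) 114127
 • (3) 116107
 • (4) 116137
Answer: 1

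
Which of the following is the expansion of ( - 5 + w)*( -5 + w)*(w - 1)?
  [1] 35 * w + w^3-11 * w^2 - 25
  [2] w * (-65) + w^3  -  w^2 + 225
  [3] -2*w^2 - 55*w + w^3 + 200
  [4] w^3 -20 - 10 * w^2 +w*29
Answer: 1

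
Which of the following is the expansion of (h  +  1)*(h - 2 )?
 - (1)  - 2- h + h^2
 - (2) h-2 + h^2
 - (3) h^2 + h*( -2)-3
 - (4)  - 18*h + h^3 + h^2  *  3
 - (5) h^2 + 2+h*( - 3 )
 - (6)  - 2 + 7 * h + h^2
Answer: 1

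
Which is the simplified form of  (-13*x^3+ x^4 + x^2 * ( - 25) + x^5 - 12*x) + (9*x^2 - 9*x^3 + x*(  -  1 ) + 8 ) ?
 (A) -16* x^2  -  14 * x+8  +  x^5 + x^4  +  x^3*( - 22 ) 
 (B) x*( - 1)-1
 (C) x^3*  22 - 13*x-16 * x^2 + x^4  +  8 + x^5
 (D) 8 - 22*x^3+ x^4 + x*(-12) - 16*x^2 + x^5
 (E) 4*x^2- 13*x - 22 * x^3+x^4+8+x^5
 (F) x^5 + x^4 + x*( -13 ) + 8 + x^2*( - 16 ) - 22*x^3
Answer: F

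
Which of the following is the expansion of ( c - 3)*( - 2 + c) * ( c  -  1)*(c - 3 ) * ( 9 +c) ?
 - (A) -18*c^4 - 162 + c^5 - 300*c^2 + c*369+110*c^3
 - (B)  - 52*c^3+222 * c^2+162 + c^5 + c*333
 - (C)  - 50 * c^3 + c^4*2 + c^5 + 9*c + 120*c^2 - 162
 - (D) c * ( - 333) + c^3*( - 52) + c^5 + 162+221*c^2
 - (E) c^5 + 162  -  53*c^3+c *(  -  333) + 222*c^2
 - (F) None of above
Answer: F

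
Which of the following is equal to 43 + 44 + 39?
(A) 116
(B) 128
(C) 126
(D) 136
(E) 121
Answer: C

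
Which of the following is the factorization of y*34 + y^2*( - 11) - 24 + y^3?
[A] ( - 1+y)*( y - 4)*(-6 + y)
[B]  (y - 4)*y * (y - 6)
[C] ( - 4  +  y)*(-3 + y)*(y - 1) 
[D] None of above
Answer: A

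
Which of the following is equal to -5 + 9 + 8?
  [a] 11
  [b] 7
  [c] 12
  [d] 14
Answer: c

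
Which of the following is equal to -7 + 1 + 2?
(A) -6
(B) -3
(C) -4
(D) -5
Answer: C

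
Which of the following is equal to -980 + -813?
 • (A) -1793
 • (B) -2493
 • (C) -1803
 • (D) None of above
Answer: A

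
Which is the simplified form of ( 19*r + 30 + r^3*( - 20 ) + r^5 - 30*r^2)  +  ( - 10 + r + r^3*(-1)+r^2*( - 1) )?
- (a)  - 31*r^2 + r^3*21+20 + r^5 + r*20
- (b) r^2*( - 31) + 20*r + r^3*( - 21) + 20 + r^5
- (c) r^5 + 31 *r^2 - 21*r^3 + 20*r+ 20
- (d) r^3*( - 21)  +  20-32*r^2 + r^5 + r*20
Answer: b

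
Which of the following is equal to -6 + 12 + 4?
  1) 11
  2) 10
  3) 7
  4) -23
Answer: 2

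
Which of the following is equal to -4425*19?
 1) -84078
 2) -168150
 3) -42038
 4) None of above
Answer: 4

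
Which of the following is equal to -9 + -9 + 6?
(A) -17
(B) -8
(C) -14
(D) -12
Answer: D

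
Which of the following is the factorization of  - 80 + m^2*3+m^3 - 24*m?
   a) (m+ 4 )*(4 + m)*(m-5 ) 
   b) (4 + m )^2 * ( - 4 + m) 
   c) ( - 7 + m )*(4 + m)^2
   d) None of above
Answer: a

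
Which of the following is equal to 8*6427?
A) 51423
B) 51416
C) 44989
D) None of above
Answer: B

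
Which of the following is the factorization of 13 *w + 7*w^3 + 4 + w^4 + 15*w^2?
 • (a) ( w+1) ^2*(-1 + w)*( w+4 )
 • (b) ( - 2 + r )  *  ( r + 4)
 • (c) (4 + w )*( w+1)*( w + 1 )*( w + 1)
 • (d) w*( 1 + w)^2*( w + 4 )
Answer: c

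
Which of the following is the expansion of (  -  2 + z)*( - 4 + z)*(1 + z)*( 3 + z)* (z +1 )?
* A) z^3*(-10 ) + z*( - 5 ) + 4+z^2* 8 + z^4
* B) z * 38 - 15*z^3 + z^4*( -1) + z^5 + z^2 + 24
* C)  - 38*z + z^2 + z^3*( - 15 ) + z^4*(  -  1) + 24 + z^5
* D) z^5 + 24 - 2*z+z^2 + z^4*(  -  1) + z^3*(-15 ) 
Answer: B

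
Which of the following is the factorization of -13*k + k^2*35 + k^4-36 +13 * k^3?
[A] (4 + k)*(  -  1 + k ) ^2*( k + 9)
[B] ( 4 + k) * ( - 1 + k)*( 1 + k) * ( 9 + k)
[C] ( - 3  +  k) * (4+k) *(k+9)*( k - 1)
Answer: B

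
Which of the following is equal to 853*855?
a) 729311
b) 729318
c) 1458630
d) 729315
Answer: d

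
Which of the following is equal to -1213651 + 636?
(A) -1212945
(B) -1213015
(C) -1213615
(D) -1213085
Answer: B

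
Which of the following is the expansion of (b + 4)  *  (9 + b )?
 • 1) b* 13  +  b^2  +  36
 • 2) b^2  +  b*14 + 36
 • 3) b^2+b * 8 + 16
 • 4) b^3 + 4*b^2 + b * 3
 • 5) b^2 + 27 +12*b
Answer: 1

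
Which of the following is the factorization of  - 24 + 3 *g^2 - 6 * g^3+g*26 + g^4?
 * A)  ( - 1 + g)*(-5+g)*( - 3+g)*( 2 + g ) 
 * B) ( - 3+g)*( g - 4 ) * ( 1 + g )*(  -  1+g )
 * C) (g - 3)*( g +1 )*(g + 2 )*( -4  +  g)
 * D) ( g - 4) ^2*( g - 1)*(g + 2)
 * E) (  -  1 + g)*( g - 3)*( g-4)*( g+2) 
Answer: E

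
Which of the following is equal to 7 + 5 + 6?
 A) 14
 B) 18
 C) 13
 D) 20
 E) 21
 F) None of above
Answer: B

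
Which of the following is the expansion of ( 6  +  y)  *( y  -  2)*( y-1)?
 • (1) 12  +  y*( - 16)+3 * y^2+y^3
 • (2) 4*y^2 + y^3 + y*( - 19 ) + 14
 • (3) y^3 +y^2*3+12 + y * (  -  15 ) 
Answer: 1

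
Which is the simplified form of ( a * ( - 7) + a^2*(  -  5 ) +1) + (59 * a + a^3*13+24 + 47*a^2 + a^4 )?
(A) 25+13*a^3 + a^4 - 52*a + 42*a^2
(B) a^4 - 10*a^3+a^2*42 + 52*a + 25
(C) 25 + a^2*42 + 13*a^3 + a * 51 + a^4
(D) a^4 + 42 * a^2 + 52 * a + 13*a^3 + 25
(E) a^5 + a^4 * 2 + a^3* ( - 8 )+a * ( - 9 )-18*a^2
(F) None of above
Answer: D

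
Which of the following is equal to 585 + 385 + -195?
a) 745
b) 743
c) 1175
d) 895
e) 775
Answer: e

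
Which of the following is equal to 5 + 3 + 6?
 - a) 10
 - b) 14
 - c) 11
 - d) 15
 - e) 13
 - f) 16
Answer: b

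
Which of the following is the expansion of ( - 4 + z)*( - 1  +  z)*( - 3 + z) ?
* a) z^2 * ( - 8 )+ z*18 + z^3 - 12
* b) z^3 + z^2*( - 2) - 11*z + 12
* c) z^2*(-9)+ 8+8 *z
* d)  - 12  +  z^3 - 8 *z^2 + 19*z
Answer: d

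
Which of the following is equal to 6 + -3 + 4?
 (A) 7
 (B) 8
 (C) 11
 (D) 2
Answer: A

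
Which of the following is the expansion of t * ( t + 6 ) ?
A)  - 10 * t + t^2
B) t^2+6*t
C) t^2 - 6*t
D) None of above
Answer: B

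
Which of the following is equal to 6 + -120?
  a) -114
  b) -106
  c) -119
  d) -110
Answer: a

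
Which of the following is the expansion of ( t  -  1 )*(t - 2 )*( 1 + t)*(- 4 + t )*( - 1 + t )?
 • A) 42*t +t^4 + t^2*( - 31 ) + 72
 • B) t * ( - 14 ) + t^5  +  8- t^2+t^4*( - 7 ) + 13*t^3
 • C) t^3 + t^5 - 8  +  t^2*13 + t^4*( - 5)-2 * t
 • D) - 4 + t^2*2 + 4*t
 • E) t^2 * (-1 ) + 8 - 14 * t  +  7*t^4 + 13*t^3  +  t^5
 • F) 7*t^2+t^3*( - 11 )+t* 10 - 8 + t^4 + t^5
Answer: B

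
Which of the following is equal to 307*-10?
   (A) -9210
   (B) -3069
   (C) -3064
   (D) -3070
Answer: D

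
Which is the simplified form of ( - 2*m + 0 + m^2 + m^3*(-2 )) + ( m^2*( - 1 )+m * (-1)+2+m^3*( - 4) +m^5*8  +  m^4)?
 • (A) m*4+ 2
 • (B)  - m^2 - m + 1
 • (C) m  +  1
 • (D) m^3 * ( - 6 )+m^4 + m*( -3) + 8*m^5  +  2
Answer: D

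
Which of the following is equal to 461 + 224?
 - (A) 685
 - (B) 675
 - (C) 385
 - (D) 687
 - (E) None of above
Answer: A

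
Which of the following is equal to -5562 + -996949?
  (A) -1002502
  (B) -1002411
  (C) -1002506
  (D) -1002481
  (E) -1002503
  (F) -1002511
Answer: F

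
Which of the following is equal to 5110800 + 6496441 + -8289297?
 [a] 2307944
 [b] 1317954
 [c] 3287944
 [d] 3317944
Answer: d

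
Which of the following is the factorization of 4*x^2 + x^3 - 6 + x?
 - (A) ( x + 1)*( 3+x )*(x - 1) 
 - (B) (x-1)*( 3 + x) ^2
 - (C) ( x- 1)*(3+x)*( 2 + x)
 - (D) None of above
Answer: C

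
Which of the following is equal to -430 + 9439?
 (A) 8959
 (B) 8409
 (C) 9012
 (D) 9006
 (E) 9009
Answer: E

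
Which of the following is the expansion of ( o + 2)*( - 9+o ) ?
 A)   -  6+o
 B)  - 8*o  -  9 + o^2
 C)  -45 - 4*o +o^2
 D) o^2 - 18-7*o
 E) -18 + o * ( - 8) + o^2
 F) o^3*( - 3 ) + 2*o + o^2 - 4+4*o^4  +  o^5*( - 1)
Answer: D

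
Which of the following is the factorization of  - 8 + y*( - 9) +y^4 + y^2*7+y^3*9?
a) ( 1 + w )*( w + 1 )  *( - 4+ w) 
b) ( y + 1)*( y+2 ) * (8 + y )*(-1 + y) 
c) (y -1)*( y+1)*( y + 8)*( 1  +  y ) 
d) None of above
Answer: c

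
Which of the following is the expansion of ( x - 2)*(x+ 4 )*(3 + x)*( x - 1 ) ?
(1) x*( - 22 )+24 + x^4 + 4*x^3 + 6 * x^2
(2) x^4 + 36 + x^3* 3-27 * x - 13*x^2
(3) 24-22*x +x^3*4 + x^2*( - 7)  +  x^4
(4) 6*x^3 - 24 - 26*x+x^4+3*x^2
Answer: 3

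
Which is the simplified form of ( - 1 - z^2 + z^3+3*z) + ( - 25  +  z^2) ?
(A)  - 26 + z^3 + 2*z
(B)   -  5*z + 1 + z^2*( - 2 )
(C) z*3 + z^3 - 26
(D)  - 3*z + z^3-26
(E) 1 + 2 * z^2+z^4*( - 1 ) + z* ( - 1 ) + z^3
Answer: C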